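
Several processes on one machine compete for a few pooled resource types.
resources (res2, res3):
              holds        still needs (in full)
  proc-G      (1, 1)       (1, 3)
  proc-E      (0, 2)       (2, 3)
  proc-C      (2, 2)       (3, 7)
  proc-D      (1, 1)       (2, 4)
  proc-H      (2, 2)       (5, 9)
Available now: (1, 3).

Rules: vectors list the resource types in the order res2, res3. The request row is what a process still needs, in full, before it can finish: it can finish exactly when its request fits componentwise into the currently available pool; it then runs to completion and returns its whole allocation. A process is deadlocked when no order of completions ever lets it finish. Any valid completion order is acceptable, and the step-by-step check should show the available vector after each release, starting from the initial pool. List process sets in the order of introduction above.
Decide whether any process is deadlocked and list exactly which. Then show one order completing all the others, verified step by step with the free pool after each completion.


The deadlocked set is empty.
Key observation: proc-G leads a chain of completions in which each release enables another process.
The rest can finish in the order proc-G, proc-E, proc-D, proc-C, proc-H. Walking it through:
  pool = (1, 3)
  run proc-G (needs (1, 3), free (1, 3)); after release of (1, 1) the pool is (2, 4)
  run proc-E (needs (2, 3), free (2, 4)); after release of (0, 2) the pool is (2, 6)
  run proc-D (needs (2, 4), free (2, 6)); after release of (1, 1) the pool is (3, 7)
  run proc-C (needs (3, 7), free (3, 7)); after release of (2, 2) the pool is (5, 9)
  run proc-H (needs (5, 9), free (5, 9)); after release of (2, 2) the pool is (7, 11)


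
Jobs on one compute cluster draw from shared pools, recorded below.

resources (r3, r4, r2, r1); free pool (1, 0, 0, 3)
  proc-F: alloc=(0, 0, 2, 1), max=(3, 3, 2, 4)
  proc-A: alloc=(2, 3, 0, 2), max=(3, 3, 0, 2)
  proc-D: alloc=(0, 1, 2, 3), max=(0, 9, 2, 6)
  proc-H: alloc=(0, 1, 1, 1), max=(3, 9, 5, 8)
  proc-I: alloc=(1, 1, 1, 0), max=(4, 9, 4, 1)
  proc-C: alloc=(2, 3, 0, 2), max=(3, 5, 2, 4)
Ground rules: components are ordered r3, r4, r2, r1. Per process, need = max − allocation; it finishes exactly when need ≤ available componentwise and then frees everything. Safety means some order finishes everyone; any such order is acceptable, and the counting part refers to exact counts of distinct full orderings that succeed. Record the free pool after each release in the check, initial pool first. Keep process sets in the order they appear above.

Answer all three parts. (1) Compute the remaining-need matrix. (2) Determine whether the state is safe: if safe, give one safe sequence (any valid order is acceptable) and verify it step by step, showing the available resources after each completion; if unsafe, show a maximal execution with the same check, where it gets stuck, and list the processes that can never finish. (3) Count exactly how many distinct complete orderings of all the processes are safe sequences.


(1) Outstanding need per process (order r3, r4, r2, r1):
  proc-F: (3, 3, 0, 3)
  proc-A: (1, 0, 0, 0)
  proc-D: (0, 8, 0, 3)
  proc-H: (3, 8, 4, 7)
  proc-I: (3, 8, 3, 1)
  proc-C: (1, 2, 2, 2)
(2) UNSAFE.
Key observation: the wall is r4: completing proc-A, proc-F, proc-C brings the pool only to (5, 6, 2, 8), and all the rest need more.
Going as far as possible: proc-A, proc-F, proc-C; after that, nothing fits. Verifying each step:
  pool = (1, 0, 0, 3)
  proc-A needs (1, 0, 0, 0) <= (1, 0, 0, 3) -> finishes; pool += (2, 3, 0, 2) = (3, 3, 0, 5)
  proc-F needs (3, 3, 0, 3) <= (3, 3, 0, 5) -> finishes; pool += (0, 0, 2, 1) = (3, 3, 2, 6)
  proc-C needs (1, 2, 2, 2) <= (3, 3, 2, 6) -> finishes; pool += (2, 3, 0, 2) = (5, 6, 2, 8)
  proc-D still needs (0, 8, 0, 3) but only (5, 6, 2, 8) is free — short on r4
  proc-H still needs (3, 8, 4, 7) but only (5, 6, 2, 8) is free — short on r4 and r2
  proc-I still needs (3, 8, 3, 1) but only (5, 6, 2, 8) is free — short on r4 and r2
Never able to finish: proc-D, proc-H and proc-I.
(3) The exact count: 0 of the possible complete orderings are safe sequences.


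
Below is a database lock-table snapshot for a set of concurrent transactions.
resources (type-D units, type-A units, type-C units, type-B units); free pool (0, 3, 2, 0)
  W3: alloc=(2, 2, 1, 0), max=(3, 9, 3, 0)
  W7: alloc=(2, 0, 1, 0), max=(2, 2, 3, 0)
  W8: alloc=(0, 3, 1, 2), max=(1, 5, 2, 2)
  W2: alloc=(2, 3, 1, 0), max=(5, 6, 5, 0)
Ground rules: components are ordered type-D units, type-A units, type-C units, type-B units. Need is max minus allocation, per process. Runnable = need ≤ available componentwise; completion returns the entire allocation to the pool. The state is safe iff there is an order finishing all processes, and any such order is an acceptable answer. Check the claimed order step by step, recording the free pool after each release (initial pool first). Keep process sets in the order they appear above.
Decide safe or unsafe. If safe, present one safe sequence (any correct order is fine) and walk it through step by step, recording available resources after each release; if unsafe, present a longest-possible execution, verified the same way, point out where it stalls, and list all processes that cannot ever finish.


The state is UNSAFE.
Key observation: after W7, W8 the pool peaks at (2, 6, 4, 2), and each blocked process is short somewhere: W3 on type-A units; W2 on type-D units.
Going as far as possible: W7, W8; after that, nothing fits. Step-by-step check:
  pool = (0, 3, 2, 0)
  W7: need (0, 2, 2, 0) fits (0, 3, 2, 0); releases (2, 0, 1, 0), pool now (2, 3, 3, 0)
  W8: need (1, 2, 1, 0) fits (2, 3, 3, 0); releases (0, 3, 1, 2), pool now (2, 6, 4, 2)
  W3 cannot run: need (1, 7, 2, 0) vs free (2, 6, 4, 2) (insufficient type-A units)
  W2 cannot run: need (3, 3, 4, 0) vs free (2, 6, 4, 2) (insufficient type-D units)
Processes that can never finish: W3 and W2.


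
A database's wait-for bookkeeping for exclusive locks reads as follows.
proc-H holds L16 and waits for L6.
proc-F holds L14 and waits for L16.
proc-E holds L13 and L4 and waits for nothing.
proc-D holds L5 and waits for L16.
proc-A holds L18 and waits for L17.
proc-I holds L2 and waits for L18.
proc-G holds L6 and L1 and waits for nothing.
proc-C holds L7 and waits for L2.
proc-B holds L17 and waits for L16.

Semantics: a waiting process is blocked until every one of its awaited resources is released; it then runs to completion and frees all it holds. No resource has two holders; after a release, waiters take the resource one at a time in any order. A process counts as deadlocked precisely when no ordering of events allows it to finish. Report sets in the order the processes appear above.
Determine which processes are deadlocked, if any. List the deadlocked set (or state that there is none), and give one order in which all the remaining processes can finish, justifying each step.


The deadlocked set is empty.
Key observation: all waits point, directly or indirectly, at processes that can finish, so nothing is permanently blocked.
The rest can finish in the order proc-G, proc-H, proc-F, proc-B, proc-D, proc-E, proc-A, proc-I, proc-C.
Walking it through:
  proc-G: no waits; runs immediately, freeing L6 and L1
  proc-H: everything it awaited (L6) is free; runs, freeing L16
  proc-F: everything it awaited (L16) is free; runs, freeing L14
  proc-B: everything it awaited (L16) is free; runs, freeing L17
  proc-D: everything it awaited (L16) is free; runs, freeing L5
  proc-E: no waits; runs immediately, freeing L13 and L4
  proc-A: everything it awaited (L17) is free; runs, freeing L18
  proc-I: everything it awaited (L18) is free; runs, freeing L2
  proc-C: everything it awaited (L2) is free; runs, freeing L7


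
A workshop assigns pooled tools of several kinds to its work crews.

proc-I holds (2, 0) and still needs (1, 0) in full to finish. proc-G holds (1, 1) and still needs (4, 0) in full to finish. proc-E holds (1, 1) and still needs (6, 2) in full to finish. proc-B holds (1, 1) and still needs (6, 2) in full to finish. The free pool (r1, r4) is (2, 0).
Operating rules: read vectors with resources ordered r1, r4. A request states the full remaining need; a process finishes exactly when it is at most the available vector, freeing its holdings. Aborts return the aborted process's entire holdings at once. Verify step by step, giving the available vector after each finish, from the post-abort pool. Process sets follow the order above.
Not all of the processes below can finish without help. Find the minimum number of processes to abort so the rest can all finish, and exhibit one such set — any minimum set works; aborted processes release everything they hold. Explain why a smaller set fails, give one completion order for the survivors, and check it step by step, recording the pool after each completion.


Minimum abort set: proc-B.
Key observation: proc-E could never have finished before the abort; with (1, 1) returned by proc-B, it fits at step 3.
No smaller set exists: with zero aborts the deadlock remains.
The survivors complete as proc-I, proc-G, proc-E. Verifying each step (starting from the post-abort pool):
  pool = (3, 1)
  proc-I needs (1, 0) <= (3, 1) -> finishes; pool += (2, 0) = (5, 1)
  proc-G needs (4, 0) <= (5, 1) -> finishes; pool += (1, 1) = (6, 2)
  proc-E needs (6, 2) <= (6, 2) -> finishes; pool += (1, 1) = (7, 3)


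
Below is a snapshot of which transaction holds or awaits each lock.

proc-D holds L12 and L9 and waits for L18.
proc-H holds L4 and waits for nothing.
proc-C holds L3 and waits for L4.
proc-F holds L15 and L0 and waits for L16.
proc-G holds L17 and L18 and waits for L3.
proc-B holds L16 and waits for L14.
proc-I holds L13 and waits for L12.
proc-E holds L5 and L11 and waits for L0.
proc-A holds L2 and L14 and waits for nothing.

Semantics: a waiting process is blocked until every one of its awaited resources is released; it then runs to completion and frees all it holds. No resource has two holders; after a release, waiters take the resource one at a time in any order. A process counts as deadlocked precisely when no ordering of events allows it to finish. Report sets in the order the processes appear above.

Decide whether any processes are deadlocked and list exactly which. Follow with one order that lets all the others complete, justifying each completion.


Nothing here is deadlocked.
Key observation: no waiting chain loops back on itself — every chain ends at a process that waits on nothing, so everyone eventually runs.
The rest can finish in the order proc-A, proc-B, proc-H, proc-C, proc-F, proc-E, proc-G, proc-D, proc-I.
Walking it through:
  run proc-A (it waits on nothing); releases L2 and L14
  proc-B waits on L14 — all released -> runs and releases L16
  run proc-H (it waits on nothing); releases L4
  proc-C waits on L4 — all released -> runs and releases L3
  proc-F waits on L16 — all released -> runs and releases L15 and L0
  proc-E waits on L0 — all released -> runs and releases L5 and L11
  proc-G waits on L3 — all released -> runs and releases L17 and L18
  proc-D waits on L18 — all released -> runs and releases L12 and L9
  proc-I waits on L12 — all released -> runs and releases L13


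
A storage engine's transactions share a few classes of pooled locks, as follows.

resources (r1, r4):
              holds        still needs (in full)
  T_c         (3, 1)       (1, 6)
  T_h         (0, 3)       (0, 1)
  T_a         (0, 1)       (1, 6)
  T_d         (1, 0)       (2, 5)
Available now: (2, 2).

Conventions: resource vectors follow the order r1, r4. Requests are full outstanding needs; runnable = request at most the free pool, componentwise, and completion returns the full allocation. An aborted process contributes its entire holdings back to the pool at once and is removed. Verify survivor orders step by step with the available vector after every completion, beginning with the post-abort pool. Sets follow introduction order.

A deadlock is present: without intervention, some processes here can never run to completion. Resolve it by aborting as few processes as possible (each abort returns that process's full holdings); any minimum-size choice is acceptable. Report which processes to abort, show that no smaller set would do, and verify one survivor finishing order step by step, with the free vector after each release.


Abort T_a.
Key observation: no ordering could ever have run T_c before the abort of T_a; with (0, 1) back in the pool it fits at step 3.
Minimality: the empty abort set fails — the state is deadlocked as it stands.
One survivor order: T_h, T_d, T_c. Verifying each step (post-abort pool first):
  pool = (2, 3)
  T_h: need (0, 1) fits (2, 3); releases (0, 3), pool now (2, 6)
  T_d: need (2, 5) fits (2, 6); releases (1, 0), pool now (3, 6)
  T_c: need (1, 6) fits (3, 6); releases (3, 1), pool now (6, 7)


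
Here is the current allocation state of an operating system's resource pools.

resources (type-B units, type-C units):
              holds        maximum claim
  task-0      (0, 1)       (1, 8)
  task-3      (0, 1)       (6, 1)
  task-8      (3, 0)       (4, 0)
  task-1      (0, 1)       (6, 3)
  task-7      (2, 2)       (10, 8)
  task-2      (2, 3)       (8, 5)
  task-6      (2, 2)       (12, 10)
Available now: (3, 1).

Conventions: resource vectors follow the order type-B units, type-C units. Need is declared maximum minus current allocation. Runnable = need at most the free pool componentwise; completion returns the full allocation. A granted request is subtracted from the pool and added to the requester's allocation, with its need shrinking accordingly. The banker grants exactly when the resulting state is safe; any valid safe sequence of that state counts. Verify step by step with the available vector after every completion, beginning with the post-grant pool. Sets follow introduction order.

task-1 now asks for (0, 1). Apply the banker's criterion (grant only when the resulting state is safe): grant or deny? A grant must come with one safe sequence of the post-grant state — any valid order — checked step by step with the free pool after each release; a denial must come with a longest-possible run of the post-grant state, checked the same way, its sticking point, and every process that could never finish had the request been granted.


GRANT: granting preserves safety; a valid post-grant sequence is task-8, task-3, task-1, task-2, task-7, task-6, task-0.
Key observation: post-grant, (3, 0) remains, and an order beginning with task-8 completes everyone.
Verifying the post-grant state step by step:
  pool = (3, 0)
  run task-8 (needs (1, 0), free (3, 0)); after release of (3, 0) the pool is (6, 0)
  run task-3 (needs (6, 0), free (6, 0)); after release of (0, 1) the pool is (6, 1)
  run task-1 (needs (6, 1), free (6, 1)); after release of (0, 2) the pool is (6, 3)
  run task-2 (needs (6, 2), free (6, 3)); after release of (2, 3) the pool is (8, 6)
  run task-7 (needs (8, 6), free (8, 6)); after release of (2, 2) the pool is (10, 8)
  run task-6 (needs (10, 8), free (10, 8)); after release of (2, 2) the pool is (12, 10)
  run task-0 (needs (1, 7), free (12, 10)); after release of (0, 1) the pool is (12, 11)


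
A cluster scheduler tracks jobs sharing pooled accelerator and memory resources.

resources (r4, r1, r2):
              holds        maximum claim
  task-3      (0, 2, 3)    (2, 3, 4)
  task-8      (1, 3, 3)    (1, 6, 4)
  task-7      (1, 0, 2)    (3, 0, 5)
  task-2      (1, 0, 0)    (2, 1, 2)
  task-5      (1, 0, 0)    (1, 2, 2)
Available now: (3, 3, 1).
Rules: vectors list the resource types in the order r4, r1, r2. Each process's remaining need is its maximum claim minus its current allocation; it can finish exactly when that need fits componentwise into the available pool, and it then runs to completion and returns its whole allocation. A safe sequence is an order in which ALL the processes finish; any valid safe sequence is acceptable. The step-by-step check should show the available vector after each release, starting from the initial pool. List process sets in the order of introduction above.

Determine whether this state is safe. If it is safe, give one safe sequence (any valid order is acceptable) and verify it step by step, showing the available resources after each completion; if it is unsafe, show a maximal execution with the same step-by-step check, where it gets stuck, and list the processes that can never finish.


SAFE, for example via the order task-8, task-3, task-5, task-7, task-2.
Key observation: at task-8 the run first touches a limit — (0, 3, 1) against (3, 3, 1), exact on a resource it actually requests.
Walking it through:
  pool = (3, 3, 1)
  run task-8 (needs (0, 3, 1), free (3, 3, 1)); after release of (1, 3, 3) the pool is (4, 6, 4)
  run task-3 (needs (2, 1, 1), free (4, 6, 4)); after release of (0, 2, 3) the pool is (4, 8, 7)
  run task-5 (needs (0, 2, 2), free (4, 8, 7)); after release of (1, 0, 0) the pool is (5, 8, 7)
  run task-7 (needs (2, 0, 3), free (5, 8, 7)); after release of (1, 0, 2) the pool is (6, 8, 9)
  run task-2 (needs (1, 1, 2), free (6, 8, 9)); after release of (1, 0, 0) the pool is (7, 8, 9)


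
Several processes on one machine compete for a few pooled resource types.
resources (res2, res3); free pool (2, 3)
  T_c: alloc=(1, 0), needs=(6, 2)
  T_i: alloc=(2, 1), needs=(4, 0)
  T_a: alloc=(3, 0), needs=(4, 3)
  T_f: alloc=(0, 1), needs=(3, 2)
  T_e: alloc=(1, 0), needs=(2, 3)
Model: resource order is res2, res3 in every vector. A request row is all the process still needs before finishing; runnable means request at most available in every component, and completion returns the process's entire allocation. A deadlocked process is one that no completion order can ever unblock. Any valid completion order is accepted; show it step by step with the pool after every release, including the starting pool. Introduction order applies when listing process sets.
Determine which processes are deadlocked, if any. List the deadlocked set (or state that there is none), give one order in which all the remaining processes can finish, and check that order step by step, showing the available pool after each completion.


Deadlocked: T_c, T_i and T_a.
Key observation: res2 is the bottleneck — with T_e, T_f done the pool holds (3, 4), short of every remaining need.
A valid finishing order for the others: T_e, T_f. Verifying each step:
  pool = (2, 3)
  T_e: need (2, 3) fits (2, 3); releases (1, 0), pool now (3, 3)
  T_f: need (3, 2) fits (3, 3); releases (0, 1), pool now (3, 4)
The stuck group stays short no matter what:
  T_c still needs (6, 2) but only (3, 4) is free — short on res2
  T_i still needs (4, 0) but only (3, 4) is free — short on res2
  T_a still needs (4, 3) but only (3, 4) is free — short on res2


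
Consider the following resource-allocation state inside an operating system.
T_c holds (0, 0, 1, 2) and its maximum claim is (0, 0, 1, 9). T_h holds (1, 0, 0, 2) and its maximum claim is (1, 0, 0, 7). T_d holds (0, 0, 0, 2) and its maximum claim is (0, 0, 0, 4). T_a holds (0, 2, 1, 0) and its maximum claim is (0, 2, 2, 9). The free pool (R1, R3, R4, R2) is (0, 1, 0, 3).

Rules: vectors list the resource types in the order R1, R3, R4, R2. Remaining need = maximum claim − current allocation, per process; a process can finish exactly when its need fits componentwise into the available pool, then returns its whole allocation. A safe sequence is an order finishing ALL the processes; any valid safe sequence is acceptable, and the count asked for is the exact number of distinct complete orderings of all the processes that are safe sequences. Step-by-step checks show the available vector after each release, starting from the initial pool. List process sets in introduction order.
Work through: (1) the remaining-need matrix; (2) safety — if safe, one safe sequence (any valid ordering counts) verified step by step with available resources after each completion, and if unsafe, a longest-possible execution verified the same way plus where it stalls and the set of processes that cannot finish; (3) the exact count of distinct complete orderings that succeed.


(1) Outstanding need per process (order R1, R3, R4, R2):
  T_c: (0, 0, 0, 7)
  T_h: (0, 0, 0, 5)
  T_d: (0, 0, 0, 2)
  T_a: (0, 0, 1, 9)
(2) SAFE, for example via the order T_d, T_h, T_c, T_a.
Key observation: T_h is the earliest step where a requested resource binds exactly: need (0, 0, 0, 5), pool (0, 1, 0, 5) at its turn.
Step-by-step check:
  pool = (0, 1, 0, 3)
  T_d needs (0, 0, 0, 2) <= (0, 1, 0, 3) -> finishes; pool += (0, 0, 0, 2) = (0, 1, 0, 5)
  T_h needs (0, 0, 0, 5) <= (0, 1, 0, 5) -> finishes; pool += (1, 0, 0, 2) = (1, 1, 0, 7)
  T_c needs (0, 0, 0, 7) <= (1, 1, 0, 7) -> finishes; pool += (0, 0, 1, 2) = (1, 1, 1, 9)
  T_a needs (0, 0, 1, 9) <= (1, 1, 1, 9) -> finishes; pool += (0, 2, 1, 0) = (1, 3, 2, 9)
(3) The exact count: 1 of the possible complete orderings is a safe sequence.


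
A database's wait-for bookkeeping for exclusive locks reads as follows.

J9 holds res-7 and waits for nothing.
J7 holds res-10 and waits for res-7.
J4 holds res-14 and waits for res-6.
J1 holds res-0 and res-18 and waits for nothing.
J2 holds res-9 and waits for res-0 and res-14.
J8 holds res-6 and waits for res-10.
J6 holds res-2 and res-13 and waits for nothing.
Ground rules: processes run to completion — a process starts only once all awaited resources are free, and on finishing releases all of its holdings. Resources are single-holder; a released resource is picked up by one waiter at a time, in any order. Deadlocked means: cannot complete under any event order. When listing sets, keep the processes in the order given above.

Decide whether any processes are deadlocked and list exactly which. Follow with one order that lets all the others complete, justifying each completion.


No process is deadlocked.
Key observation: the wait graph is acyclic; completion cascades from the unblocked processes through everyone else.
A valid finishing order for the others: J9, J7, J1, J8, J6, J4, J2.
Walking it through:
  J9 waits on nothing -> runs at once and releases res-7
  run J7 (all its waits — res-7 — are resolved); releases res-10
  J1 waits on nothing -> runs at once and releases res-0 and res-18
  run J8 (all its waits — res-10 — are resolved); releases res-6
  J6 waits on nothing -> runs at once and releases res-2 and res-13
  run J4 (all its waits — res-6 — are resolved); releases res-14
  run J2 (all its waits — res-0 and res-14 — are resolved); releases res-9


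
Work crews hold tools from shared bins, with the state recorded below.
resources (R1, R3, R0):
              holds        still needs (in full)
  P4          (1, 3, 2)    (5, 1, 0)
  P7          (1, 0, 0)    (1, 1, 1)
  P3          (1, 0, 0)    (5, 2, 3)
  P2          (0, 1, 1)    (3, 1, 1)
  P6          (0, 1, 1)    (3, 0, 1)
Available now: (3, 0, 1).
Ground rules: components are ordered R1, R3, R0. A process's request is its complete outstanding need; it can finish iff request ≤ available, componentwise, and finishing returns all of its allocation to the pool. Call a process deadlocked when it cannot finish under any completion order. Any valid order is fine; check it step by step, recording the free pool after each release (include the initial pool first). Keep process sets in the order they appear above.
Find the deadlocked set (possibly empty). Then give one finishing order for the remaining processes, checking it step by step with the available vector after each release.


Deadlocked set: P4 and P3.
Key observation: once P6, P7, P2 finish, the pool peaks at (4, 2, 3) — and every remaining process still needs more R1 than that.
The rest can finish in the order P6, P7, P2. Verifying each step:
  pool = (3, 0, 1)
  P6: need (3, 0, 1) fits (3, 0, 1); releases (0, 1, 1), pool now (3, 1, 2)
  P7: need (1, 1, 1) fits (3, 1, 2); releases (1, 0, 0), pool now (4, 1, 2)
  P2: need (3, 1, 1) fits (4, 1, 2); releases (0, 1, 1), pool now (4, 2, 3)
The stuck group stays short no matter what:
  P4 still needs (5, 1, 0) but only (4, 2, 3) is free — short on R1
  P3 still needs (5, 2, 3) but only (4, 2, 3) is free — short on R1


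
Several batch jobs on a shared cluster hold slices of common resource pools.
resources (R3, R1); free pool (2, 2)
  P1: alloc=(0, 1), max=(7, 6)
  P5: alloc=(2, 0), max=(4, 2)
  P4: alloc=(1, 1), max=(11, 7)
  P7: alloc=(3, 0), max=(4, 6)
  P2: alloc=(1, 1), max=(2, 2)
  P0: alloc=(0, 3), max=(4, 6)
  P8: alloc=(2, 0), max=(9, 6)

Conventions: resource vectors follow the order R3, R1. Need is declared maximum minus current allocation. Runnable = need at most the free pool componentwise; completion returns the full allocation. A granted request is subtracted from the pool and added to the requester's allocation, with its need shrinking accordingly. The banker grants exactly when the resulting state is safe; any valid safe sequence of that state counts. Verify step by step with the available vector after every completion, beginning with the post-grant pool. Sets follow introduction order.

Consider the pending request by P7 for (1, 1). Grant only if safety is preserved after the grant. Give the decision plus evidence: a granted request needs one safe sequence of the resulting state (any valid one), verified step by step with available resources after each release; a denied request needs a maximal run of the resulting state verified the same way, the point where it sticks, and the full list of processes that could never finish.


DENY — the pretend-granted state is unsafe.
Key observation: the pool after P2, P5 is (4, 2); every surviving request exceeds it in R1, so progress ends there.
Pretend the grant happened; the run P2, P5 goes as far as possible. Check, step by step:
  pool = (1, 1)
  P2: need (1, 1) fits (1, 1); releases (1, 1), pool now (2, 2)
  P5: need (2, 2) fits (2, 2); releases (2, 0), pool now (4, 2)
  P1 cannot run: need (7, 5) vs free (4, 2) (insufficient R3 and R1)
  P4 cannot run: need (10, 6) vs free (4, 2) (insufficient R3 and R1)
  P7 cannot run: need (0, 5) vs free (4, 2) (insufficient R1)
  P0 cannot run: need (4, 3) vs free (4, 2) (insufficient R1)
  P8 cannot run: need (7, 6) vs free (4, 2) (insufficient R3 and R1)
Processes that could never finish after the grant: P1, P4, P7, P0 and P8.


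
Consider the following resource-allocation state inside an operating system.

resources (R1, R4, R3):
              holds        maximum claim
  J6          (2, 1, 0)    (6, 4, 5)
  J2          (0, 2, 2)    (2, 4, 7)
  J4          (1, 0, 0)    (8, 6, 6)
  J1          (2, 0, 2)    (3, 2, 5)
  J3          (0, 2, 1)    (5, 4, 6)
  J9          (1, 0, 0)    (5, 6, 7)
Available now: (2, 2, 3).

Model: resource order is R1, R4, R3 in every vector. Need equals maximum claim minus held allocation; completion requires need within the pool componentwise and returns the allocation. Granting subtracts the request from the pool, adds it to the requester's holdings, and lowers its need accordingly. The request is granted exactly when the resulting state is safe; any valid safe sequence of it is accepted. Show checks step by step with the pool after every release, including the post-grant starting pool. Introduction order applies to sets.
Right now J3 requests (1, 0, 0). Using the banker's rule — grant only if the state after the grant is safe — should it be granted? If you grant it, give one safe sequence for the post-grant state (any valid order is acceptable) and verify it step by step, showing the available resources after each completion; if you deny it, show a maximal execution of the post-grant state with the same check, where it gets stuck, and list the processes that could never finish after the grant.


DENY. Granting would leave the state unsafe.
Key observation: no order helps: past J1, J2, the free pool tops out at (3, 4, 7), below what each blocked process needs in R1.
Pretend the grant happened; the run J1, J2 goes as far as possible. Verifying each step:
  pool = (1, 2, 3)
  run J1 (needs (1, 2, 3), free (1, 2, 3)); after release of (2, 0, 2) the pool is (3, 2, 5)
  run J2 (needs (2, 2, 5), free (3, 2, 5)); after release of (0, 2, 2) the pool is (3, 4, 7)
  J6 cannot run: need (4, 3, 5) vs free (3, 4, 7) (insufficient R1)
  J4 cannot run: need (7, 6, 6) vs free (3, 4, 7) (insufficient R1 and R4)
  J3 cannot run: need (4, 2, 5) vs free (3, 4, 7) (insufficient R1)
  J9 cannot run: need (4, 6, 7) vs free (3, 4, 7) (insufficient R1 and R4)
Post-grant, the permanently blocked set is J6, J4, J3 and J9.


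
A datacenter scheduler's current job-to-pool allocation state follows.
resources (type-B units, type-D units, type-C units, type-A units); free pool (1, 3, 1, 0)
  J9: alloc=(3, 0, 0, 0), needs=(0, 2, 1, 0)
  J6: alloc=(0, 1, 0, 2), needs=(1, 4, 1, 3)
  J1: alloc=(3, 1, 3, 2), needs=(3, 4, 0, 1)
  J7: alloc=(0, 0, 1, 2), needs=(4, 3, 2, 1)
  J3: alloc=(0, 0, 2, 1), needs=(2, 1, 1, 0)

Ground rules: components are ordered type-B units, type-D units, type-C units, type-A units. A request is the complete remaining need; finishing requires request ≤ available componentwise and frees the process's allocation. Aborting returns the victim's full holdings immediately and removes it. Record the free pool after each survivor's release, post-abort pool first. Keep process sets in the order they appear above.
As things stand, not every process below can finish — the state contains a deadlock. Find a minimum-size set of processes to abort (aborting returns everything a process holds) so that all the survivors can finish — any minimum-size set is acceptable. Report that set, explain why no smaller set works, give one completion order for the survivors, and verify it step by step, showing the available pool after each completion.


The answer: abort J1.
Key observation: no ordering could ever have run J6 before the abort of J1; with (3, 1, 3, 2) back in the pool it fits at step 3.
Minimality: the empty abort set fails — the state is deadlocked as it stands.
The survivors complete as J7, J3, J6, J9. Walking it through (starting from the post-abort pool):
  pool = (4, 4, 4, 2)
  J7: need (4, 3, 2, 1) fits (4, 4, 4, 2); releases (0, 0, 1, 2), pool now (4, 4, 5, 4)
  J3: need (2, 1, 1, 0) fits (4, 4, 5, 4); releases (0, 0, 2, 1), pool now (4, 4, 7, 5)
  J6: need (1, 4, 1, 3) fits (4, 4, 7, 5); releases (0, 1, 0, 2), pool now (4, 5, 7, 7)
  J9: need (0, 2, 1, 0) fits (4, 5, 7, 7); releases (3, 0, 0, 0), pool now (7, 5, 7, 7)


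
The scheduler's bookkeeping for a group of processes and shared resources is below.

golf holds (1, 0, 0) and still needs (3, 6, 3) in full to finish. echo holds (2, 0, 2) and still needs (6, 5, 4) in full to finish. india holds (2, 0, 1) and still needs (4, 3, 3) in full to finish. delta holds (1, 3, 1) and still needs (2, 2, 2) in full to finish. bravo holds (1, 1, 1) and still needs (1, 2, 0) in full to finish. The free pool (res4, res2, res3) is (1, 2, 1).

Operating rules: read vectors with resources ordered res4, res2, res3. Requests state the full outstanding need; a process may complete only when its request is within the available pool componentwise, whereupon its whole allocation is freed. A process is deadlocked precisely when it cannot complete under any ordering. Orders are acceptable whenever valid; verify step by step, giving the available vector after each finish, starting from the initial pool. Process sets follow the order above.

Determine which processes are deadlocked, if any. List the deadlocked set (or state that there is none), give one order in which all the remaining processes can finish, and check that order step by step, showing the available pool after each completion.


No process is deadlocked.
Key observation: there is always a runnable process — bravo first — so the state unwinds completely.
The rest can finish in the order bravo, delta, golf, india, echo. Verifying each step:
  pool = (1, 2, 1)
  bravo: need (1, 2, 0) fits (1, 2, 1); releases (1, 1, 1), pool now (2, 3, 2)
  delta: need (2, 2, 2) fits (2, 3, 2); releases (1, 3, 1), pool now (3, 6, 3)
  golf: need (3, 6, 3) fits (3, 6, 3); releases (1, 0, 0), pool now (4, 6, 3)
  india: need (4, 3, 3) fits (4, 6, 3); releases (2, 0, 1), pool now (6, 6, 4)
  echo: need (6, 5, 4) fits (6, 6, 4); releases (2, 0, 2), pool now (8, 6, 6)


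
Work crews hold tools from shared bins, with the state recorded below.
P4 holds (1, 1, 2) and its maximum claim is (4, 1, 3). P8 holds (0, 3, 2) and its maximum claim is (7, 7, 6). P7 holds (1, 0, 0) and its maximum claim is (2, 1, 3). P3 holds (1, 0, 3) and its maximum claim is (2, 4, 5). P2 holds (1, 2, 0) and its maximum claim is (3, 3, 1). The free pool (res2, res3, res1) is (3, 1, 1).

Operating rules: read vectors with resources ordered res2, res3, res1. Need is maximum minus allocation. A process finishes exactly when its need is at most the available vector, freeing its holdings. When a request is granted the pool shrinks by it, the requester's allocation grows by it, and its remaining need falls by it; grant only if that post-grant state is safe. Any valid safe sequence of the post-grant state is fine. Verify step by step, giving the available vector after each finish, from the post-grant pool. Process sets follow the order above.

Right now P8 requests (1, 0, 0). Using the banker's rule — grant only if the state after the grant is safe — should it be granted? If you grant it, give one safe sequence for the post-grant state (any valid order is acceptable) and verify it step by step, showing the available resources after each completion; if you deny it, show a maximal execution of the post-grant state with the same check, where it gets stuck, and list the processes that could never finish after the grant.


GRANT: granting preserves safety; a valid post-grant sequence is P2, P4, P7, P3, P8.
Key observation: post-grant, (2, 1, 1) remains, and an order beginning with P2 completes everyone.
Step-by-step check of the post-grant state:
  pool = (2, 1, 1)
  P2 needs (2, 1, 1) <= (2, 1, 1) -> finishes; pool += (1, 2, 0) = (3, 3, 1)
  P4 needs (3, 0, 1) <= (3, 3, 1) -> finishes; pool += (1, 1, 2) = (4, 4, 3)
  P7 needs (1, 1, 3) <= (4, 4, 3) -> finishes; pool += (1, 0, 0) = (5, 4, 3)
  P3 needs (1, 4, 2) <= (5, 4, 3) -> finishes; pool += (1, 0, 3) = (6, 4, 6)
  P8 needs (6, 4, 4) <= (6, 4, 6) -> finishes; pool += (1, 3, 2) = (7, 7, 8)


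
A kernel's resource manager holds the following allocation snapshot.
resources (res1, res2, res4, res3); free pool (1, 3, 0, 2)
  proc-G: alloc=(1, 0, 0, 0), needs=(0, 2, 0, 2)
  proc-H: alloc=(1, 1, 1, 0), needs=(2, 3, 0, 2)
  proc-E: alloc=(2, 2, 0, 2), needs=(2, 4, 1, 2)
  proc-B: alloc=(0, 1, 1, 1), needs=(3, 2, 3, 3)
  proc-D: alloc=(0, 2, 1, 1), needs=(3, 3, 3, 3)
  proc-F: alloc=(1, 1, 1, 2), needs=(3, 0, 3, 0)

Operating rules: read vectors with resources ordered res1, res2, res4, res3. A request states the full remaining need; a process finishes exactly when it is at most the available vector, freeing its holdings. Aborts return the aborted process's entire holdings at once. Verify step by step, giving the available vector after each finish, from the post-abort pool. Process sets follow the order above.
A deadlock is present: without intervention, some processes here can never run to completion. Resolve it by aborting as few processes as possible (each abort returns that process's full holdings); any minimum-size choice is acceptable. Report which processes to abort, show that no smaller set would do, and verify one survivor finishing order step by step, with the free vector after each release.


Abort proc-D and proc-F.
Key observation: aborting proc-D and proc-F returns (1, 3, 2, 3), and proc-B — hopeless before — runs at step 3 with the returned capacity in the pool.
No one abort is enough; case by case: proc-G alone leaves proc-B blocked (short on res4); proc-H alone leaves proc-B blocked (short on res4); proc-E alone leaves proc-B blocked (short on res4); proc-B alone leaves proc-D blocked (short on res4); proc-D alone leaves proc-B blocked (short on res4); proc-F alone leaves proc-B blocked (short on res4).
The survivors complete as proc-H, proc-G, proc-B, proc-E. Step-by-step check (starting from the post-abort pool):
  pool = (2, 6, 2, 5)
  proc-H: need (2, 3, 0, 2) fits (2, 6, 2, 5); releases (1, 1, 1, 0), pool now (3, 7, 3, 5)
  proc-G: need (0, 2, 0, 2) fits (3, 7, 3, 5); releases (1, 0, 0, 0), pool now (4, 7, 3, 5)
  proc-B: need (3, 2, 3, 3) fits (4, 7, 3, 5); releases (0, 1, 1, 1), pool now (4, 8, 4, 6)
  proc-E: need (2, 4, 1, 2) fits (4, 8, 4, 6); releases (2, 2, 0, 2), pool now (6, 10, 4, 8)


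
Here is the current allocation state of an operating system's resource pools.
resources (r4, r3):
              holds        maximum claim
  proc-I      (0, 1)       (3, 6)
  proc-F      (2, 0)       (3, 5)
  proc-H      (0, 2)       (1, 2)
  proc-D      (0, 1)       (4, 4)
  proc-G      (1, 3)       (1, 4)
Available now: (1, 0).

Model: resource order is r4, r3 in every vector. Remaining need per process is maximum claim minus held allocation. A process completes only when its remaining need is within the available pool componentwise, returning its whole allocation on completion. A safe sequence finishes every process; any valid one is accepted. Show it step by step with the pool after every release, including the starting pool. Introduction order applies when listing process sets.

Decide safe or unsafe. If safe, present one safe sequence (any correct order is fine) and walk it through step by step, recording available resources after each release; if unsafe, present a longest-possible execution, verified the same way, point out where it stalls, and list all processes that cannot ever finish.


The state is SAFE; one workable sequence: proc-H, proc-G, proc-F, proc-I, proc-D.
Key observation: at proc-H the run first touches a limit — (1, 0) against (1, 0), exact on a resource it actually requests.
Walking it through:
  pool = (1, 0)
  run proc-H (needs (1, 0), free (1, 0)); after release of (0, 2) the pool is (1, 2)
  run proc-G (needs (0, 1), free (1, 2)); after release of (1, 3) the pool is (2, 5)
  run proc-F (needs (1, 5), free (2, 5)); after release of (2, 0) the pool is (4, 5)
  run proc-I (needs (3, 5), free (4, 5)); after release of (0, 1) the pool is (4, 6)
  run proc-D (needs (4, 3), free (4, 6)); after release of (0, 1) the pool is (4, 7)


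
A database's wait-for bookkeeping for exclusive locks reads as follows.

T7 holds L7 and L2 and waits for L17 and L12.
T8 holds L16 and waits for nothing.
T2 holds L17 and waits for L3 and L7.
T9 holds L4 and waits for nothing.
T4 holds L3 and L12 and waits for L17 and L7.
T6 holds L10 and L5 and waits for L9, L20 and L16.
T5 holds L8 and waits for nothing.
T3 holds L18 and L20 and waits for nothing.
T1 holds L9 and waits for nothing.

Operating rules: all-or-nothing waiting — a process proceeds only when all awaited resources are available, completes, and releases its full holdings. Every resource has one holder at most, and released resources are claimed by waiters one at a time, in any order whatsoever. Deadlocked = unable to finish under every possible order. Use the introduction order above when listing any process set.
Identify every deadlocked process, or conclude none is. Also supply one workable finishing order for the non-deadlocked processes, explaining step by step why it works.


Deadlocked set: T7, T2 and T4.
Key observation: the cycle T7 -> T2 -> T7 can never break — each member waits on the next; T4 is caught in further circular waits.
One completion order for the rest: T8, T3, T9, T5, T1, T6.
Verifying each step:
  T8 waits on nothing -> runs at once and releases L16
  T3 waits on nothing -> runs at once and releases L18 and L20
  T9 waits on nothing -> runs at once and releases L4
  T5 waits on nothing -> runs at once and releases L8
  T1 waits on nothing -> runs at once and releases L9
  T6 waits on L9, L20 and L16 — all released -> runs and releases L10 and L5


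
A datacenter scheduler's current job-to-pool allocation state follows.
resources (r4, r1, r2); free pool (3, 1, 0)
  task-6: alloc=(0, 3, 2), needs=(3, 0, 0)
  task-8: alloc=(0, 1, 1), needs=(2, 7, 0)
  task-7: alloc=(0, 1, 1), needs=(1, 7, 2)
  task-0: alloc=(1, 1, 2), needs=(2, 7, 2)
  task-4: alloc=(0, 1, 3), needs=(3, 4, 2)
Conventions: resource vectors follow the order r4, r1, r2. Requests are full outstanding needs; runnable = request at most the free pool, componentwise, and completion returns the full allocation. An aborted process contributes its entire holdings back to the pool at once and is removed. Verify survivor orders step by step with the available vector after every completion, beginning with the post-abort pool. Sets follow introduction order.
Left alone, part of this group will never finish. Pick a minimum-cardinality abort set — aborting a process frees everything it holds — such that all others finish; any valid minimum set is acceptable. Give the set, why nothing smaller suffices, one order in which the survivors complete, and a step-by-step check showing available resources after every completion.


Minimum abort set: task-8 and task-7.
Key observation: the deadlocked task-0 becomes finishable only because task-8 and task-7 released (0, 2, 2); it completes at step 3 below.
No one abort is enough; case by case: task-6 alone leaves task-8 blocked (short on r1); task-8 alone leaves task-7 blocked (short on r1); task-7 alone leaves task-8 blocked (short on r1); task-0 alone leaves task-8 blocked (short on r1); task-4 alone leaves task-8 blocked (short on r1).
One survivor order: task-6, task-4, task-0. Walking it through (post-abort pool first):
  pool = (3, 3, 2)
  run task-6 (needs (3, 0, 0), free (3, 3, 2)); after release of (0, 3, 2) the pool is (3, 6, 4)
  run task-4 (needs (3, 4, 2), free (3, 6, 4)); after release of (0, 1, 3) the pool is (3, 7, 7)
  run task-0 (needs (2, 7, 2), free (3, 7, 7)); after release of (1, 1, 2) the pool is (4, 8, 9)
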